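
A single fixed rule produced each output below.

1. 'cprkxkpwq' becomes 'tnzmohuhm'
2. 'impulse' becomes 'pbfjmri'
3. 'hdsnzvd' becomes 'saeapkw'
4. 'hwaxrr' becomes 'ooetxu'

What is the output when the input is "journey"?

bvglrok

What's happening: shift every letter 3 places backward in the alphabet (wrapping around), then move the last 2 characters to the front (rotate right by 2).
Working it through for "journey": intermediate "glrokbv", final "bvglrok".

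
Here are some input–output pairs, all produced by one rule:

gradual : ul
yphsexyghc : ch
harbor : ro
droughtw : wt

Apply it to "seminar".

nr

Rule — swap each adjacent pair of characters (1↔2, 3↔4, ...), then keep only the last 2 characters.
Applying both steps to "seminar": "esimanr", then "nr".
(Check on "yphsexyghc": → "pyshxegych" → "ch" ✓)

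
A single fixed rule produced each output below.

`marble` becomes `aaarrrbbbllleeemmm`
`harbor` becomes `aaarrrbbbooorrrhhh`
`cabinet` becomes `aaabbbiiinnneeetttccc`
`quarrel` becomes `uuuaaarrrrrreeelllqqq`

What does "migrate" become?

What's happening: move the first character to the end, then repeat every character 3 times.
"migrate" → "igratem" → "iiigggrrraaattteeemmm".

iiigggrrraaattteeemmm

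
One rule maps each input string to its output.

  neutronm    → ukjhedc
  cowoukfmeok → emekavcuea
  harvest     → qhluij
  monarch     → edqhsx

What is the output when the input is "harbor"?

qhreh

Looking at the pairs, the operation is to shift every letter 10 places backward in the alphabet (wrapping around), then delete the first character.
On "harbor" that produces "qhreh".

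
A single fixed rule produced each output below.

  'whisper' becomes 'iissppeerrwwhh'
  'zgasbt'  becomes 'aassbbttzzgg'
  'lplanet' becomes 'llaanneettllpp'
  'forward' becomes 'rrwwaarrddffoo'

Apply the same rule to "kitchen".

The transformation: move the first 2 characters to the end (rotate left by 2), then double every character.
Starting from "kitchen": after the first operation, "tchenki"; after the second, "ttcchheennkkii".

ttcchheennkkii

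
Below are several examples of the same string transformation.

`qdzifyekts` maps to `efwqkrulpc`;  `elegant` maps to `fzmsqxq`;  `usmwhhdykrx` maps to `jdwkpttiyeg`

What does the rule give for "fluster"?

Each output is the input with this applied: reverse the string, then shift every letter 12 places forward in the alphabet (wrapping around).
Starting from "fluster": after the first operation, "retsulf"; after the second, "dqfegxr".

dqfegxr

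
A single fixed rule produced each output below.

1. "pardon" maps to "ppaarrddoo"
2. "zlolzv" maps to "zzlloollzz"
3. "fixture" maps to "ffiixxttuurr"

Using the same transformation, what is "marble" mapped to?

The rule is to double every character, then delete the last 2 characters.
On "marble": the first step gives "mmaarrbbllee", and the second then gives "mmaarrbbll".
(Check on "pardon": → "ppaarrddoonn" → "ppaarrddoo" ✓)

mmaarrbbll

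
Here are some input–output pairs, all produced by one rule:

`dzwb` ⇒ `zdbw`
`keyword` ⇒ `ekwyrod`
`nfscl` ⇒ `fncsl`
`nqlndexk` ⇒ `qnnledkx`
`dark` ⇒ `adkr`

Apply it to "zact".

What's happening: swap each adjacent pair of characters (1↔2, 3↔4, ...).
For "zact" the result is "aztc".

aztc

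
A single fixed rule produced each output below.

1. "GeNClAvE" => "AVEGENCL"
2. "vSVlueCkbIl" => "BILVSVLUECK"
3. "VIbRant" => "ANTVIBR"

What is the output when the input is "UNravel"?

The pattern: move the last 3 characters to the front (rotate right by 3), then convert every letter to uppercase.
"UNravel" → "velUNra" → "VELUNRA".

VELUNRA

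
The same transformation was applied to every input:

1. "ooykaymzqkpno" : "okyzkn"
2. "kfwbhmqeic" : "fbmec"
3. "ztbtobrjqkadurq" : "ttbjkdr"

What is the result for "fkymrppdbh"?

kmpdh

Each output is the input with this applied: keep every other character starting from the second (positions 2nd, 4th, 6th, ...).
Doing the same to "fkymrppdbh": "kmpdh".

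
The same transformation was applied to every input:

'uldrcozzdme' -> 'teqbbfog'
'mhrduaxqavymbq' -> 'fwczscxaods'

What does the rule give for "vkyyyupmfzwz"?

The rule is to shift every letter 2 places forward in the alphabet (wrapping around), then delete the first 3 characters.
On "vkyyyupmfzwz" that produces "aawrohbyb".

aawrohbyb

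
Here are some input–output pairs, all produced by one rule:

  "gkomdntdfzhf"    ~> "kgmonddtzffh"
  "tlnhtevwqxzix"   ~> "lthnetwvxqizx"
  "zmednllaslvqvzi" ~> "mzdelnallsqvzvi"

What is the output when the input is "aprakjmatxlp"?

paarjkamxtpl

The pattern: swap each adjacent pair of characters (1↔2, 3↔4, ...).
On "aprakjmatxlp" that produces "paarjkamxtpl".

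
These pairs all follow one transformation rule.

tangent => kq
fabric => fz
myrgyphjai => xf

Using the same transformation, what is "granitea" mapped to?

The pattern: shift every letter 3 places backward in the alphabet (wrapping around), then keep only the last 2 characters.
On "granitea": the first step gives "doxkfqbx", and the second then gives "bx".

bx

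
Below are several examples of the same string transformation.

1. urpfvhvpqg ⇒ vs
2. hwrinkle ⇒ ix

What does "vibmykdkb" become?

wj

The transformation: shift every letter 1 place forward in the alphabet (wrapping around), then keep only the first 2 characters.
"vibmykdkb" → "wjcnzlelc" → "wj".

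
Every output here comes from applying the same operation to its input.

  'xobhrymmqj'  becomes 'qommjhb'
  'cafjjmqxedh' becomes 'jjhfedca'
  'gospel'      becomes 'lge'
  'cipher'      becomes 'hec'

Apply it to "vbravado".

What's happening: sort the characters into reverse alphabetical order, then delete the first 3 characters.
Working it through for "vbravado": intermediate "vvrodbaa", final "odbaa".

odbaa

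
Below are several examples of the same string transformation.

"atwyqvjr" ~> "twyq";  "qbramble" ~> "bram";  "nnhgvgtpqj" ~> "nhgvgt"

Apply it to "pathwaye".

Each output is the input with this applied: delete the last 3 characters, then delete the first character.
For "pathwaye", step one produces "pathw"; step two turns that into "athw".

athw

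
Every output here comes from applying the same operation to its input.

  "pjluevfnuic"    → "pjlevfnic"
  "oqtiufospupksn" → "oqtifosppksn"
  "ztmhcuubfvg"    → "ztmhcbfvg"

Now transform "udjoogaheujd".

djoogahejd

The pattern: remove every "u".
Applying that to "udjoogaheujd" gives "djoogahejd".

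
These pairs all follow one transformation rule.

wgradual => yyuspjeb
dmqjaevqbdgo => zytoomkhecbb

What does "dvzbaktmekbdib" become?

What's happening: shift every letter 2 places backward in the alphabet (wrapping around), then sort the characters into reverse alphabetical order.
Applying both steps to "dvzbaktmekbdib": "btxzyirkcizbgz", then "zzzyxtrkiigcbb".

zzzyxtrkiigcbb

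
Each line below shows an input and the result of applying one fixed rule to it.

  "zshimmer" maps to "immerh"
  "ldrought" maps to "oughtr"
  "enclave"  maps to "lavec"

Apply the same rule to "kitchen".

chent

The rule is to delete the first 2 characters, then move the first character to the end.
Doing the same to "kitchen": "chent".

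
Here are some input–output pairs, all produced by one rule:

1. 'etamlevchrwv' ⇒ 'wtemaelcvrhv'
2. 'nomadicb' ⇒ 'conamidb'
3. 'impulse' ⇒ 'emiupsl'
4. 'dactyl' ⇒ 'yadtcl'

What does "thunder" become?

What's happening: swap each adjacent pair of characters (1↔2, 3↔4, ...), then move the last character to the front.
Applying both steps to "thunder": "htnuedr", then "rhtnued".

rhtnued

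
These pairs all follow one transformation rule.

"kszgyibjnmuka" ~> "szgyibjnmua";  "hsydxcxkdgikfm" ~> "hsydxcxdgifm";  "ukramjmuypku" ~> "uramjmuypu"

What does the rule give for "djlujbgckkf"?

djlujbgcf

The pattern: remove every "k".
Applying that to "djlujbgckkf" gives "djlujbgcf".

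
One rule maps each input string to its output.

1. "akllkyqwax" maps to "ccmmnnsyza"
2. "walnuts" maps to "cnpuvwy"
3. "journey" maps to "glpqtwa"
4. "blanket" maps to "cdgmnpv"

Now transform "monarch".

cejopqt

What's happening: sort the characters into alphabetical order, then shift every letter 2 places forward in the alphabet (wrapping around).
For "monarch", step one produces "achmnor"; step two turns that into "cejopqt".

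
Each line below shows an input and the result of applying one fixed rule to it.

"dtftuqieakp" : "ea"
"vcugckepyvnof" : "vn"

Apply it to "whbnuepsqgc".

The pattern: move the last 2 characters to the front (rotate right by 2), then keep only the last 2 characters.
For "whbnuepsqgc" the result is "sq".

sq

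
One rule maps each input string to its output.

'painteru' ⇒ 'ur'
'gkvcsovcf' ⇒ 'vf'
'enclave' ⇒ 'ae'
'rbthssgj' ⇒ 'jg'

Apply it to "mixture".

In each case the input is transformed by: swap each adjacent pair of characters (1↔2, 3↔4, ...), then keep only the last 2 characters.
Working it through for "mixture": intermediate "imtxrue", final "ue".

ue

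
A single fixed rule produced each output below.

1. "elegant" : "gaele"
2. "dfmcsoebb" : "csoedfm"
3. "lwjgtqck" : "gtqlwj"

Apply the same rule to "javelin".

The transformation: delete the last 2 characters, then move the first 3 characters to the end (rotate left by 3).
Applying both steps to "javelin": "javel", then "eljav".
(Check on "dfmcsoebb": → "dfmcsoe" → "csoedfm" ✓)

eljav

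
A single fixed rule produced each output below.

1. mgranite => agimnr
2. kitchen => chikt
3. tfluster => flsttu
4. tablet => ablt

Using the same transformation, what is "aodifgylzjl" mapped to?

The transformation: delete the last 2 characters, then sort the characters into alphabetical order.
Working it through for "aodifgylzjl": intermediate "aodifgylz", final "adfgiloyz".

adfgiloyz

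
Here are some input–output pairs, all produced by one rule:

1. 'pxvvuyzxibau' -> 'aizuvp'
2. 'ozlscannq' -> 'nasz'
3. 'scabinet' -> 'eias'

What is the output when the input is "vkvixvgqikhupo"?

phigxvv

Looking at the pairs, the operation is to reverse the string, then keep every other character starting from the second (positions 2nd, 4th, 6th, ...).
Applying both steps to "vkvixvgqikhupo": "opuhkiqgvxivkv", then "phigxvv".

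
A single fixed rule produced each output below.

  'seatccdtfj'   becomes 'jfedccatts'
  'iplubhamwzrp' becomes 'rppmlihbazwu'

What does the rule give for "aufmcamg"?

gfcaaumm

In each case the input is transformed by: sort the characters into reverse alphabetical order, then move the first 3 characters to the end (rotate left by 3).
Doing the same to "aufmcamg": "gfcaaumm".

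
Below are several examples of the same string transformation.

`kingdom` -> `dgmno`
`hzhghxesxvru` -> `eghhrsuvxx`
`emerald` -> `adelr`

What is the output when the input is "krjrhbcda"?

Rule — delete the first 2 characters, then sort the characters into alphabetical order.
"krjrhbcda" → "abcdhjr".

abcdhjr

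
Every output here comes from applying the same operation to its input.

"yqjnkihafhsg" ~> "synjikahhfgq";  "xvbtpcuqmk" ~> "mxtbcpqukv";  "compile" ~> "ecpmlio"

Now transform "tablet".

etlbta

The rule is to swap each adjacent pair of characters (1↔2, 3↔4, ...), then swap the first and last characters.
For "tablet", step one produces "atlbte"; step two turns that into "etlbta".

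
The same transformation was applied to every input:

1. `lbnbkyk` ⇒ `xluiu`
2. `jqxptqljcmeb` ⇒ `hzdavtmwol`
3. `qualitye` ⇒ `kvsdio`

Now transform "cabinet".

The rule is to shift every letter 10 places forward in the alphabet (wrapping around), then delete the first 2 characters.
For "cabinet", step one produces "mklsxod"; step two turns that into "lsxod".

lsxod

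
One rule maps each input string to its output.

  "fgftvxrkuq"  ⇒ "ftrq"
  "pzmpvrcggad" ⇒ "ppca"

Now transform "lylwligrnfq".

The pattern: keep one character in every 3, starting at position 1 (positions 1st, 4th, 7th, ...).
So "lylwligrnfq" becomes "lwgf".

lwgf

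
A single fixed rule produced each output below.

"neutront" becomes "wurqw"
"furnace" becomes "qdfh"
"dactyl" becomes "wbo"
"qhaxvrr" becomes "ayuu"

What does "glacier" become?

flhu

The rule is to shift every letter 3 places forward in the alphabet (wrapping around), then delete the first 3 characters.
For "glacier", step one produces "jodflhu"; step two turns that into "flhu".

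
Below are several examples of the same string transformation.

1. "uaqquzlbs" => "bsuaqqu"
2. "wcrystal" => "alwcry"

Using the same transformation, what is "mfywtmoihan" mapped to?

anmfywtmo

In each case the input is transformed by: move the last 2 characters to the front (rotate right by 2), then delete the last 2 characters.
So "mfywtmoihan" becomes "anmfywtmo".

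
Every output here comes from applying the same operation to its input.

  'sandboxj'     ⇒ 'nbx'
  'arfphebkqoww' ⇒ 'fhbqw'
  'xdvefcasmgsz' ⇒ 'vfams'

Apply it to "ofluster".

lse

The rule is to delete the first 2 characters, then keep every other character starting from the first (positions 1st, 3rd, 5th, ...).
Applying that to "ofluster" gives "lse".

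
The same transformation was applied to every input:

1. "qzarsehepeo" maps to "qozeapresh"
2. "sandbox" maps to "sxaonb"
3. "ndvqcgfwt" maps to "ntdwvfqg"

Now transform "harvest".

htasre

The transformation: take characters alternately from the front and the back (1st, last, 2nd, 2nd-last, ...), then delete the last character.
Working it through for "harvest": intermediate "htasrev", final "htasre".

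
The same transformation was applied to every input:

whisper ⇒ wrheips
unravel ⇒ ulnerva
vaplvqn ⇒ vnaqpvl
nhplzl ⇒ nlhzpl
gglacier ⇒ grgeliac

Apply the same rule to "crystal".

In each case the input is transformed by: take characters alternately from the front and the back (1st, last, 2nd, 2nd-last, ...).
For "crystal" the result is "clrayts".

clrayts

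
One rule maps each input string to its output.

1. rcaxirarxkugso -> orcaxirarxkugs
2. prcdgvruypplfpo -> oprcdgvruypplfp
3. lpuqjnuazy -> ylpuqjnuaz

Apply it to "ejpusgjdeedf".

fejpusgjdeed

Rule — move the last character to the front.
Applying that to "ejpusgjdeedf" gives "fejpusgjdeed".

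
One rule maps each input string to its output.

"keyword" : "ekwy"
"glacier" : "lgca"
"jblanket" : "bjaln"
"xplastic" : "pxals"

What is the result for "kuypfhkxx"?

ukpyhf

What's happening: delete the last 3 characters, then swap each adjacent pair of characters (1↔2, 3↔4, ...).
"kuypfhkxx" → "kuypfh" → "ukpyhf".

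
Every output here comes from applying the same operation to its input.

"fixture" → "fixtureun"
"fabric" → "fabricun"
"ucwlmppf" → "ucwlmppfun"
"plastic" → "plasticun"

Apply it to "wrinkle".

wrinkleun

Rule — append "un".
Doing the same to "wrinkle": "wrinkleun".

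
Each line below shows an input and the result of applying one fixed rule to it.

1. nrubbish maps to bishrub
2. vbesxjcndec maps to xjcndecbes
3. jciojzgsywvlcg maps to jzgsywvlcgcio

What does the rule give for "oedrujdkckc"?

ujdkckcedr

Rule — delete the first character, then move the first 3 characters to the end (rotate left by 3).
"oedrujdkckc" → "edrujdkckc" → "ujdkckcedr".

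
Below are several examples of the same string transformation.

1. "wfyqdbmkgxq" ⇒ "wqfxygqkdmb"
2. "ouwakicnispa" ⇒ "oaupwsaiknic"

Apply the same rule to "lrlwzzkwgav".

lvralgwwzkz

Each output is the input with this applied: take characters alternately from the front and the back (1st, last, 2nd, 2nd-last, ...).
Applying that to "lrlwzzkwgav" gives "lvralgwwzkz".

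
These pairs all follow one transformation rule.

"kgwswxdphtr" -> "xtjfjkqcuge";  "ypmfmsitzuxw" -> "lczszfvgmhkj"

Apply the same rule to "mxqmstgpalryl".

The pattern: shift every letter 13 places forward in the alphabet (wrapping around) — i.e. ROT13.
"mxqmstgpalryl" → "zkdzfgtcnyely".

zkdzfgtcnyely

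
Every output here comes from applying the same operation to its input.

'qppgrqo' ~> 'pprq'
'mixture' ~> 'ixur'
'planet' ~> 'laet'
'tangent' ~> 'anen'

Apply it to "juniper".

What's happening: double every character, then keep one character in every 3, starting at position 3 (positions 3rd, 6th, 9th, ...).
On "juniper" that produces "unpe".

unpe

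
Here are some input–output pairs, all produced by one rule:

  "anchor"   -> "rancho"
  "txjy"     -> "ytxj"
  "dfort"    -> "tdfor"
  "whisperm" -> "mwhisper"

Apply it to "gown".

ngow

In each case the input is transformed by: move the last character to the front.
Applying that to "gown" gives "ngow".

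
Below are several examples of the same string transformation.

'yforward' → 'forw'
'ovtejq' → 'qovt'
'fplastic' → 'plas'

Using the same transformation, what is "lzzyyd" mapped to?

Looking at the pairs, the operation is to move the last 3 characters to the front (rotate right by 3), then keep only the last 4 characters.
Working it through for "lzzyyd": intermediate "yydlzz", final "dlzz".

dlzz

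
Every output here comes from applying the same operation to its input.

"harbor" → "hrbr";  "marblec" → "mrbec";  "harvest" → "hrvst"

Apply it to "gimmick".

Rule — double every character, then keep one character in every 3, starting at position 2 (positions 2nd, 5th, 8th, ...).
On "gimmick": the first step gives "ggiimmmmiicckk", and the second then gives "gmmck".

gmmck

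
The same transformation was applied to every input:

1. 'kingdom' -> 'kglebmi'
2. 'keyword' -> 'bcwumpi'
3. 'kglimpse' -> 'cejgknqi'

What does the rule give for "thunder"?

pfslbcr

In each case the input is transformed by: shift every letter 2 places backward in the alphabet (wrapping around), then swap the first and last characters.
Applying that to "thunder" gives "pfslbcr".
(Check on "kglimpse": → "iejgknqc" → "cejgknqi" ✓)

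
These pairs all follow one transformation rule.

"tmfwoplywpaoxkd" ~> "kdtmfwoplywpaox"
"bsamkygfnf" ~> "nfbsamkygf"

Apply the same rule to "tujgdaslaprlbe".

In each case the input is transformed by: move the last 2 characters to the front (rotate right by 2).
On "tujgdaslaprlbe" that produces "betujgdaslaprl".

betujgdaslaprl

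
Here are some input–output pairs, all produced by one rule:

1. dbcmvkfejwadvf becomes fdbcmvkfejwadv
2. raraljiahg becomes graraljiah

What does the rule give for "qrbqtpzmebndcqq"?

qqrbqtpzmebndcq

Rule — move the last character to the front.
Doing the same to "qrbqtpzmebndcqq": "qqrbqtpzmebndcq".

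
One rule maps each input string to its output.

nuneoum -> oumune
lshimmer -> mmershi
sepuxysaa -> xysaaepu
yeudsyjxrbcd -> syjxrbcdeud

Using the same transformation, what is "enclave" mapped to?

The transformation: delete the first character, then move the first 3 characters to the end (rotate left by 3).
"enclave" → "nclave" → "avencl".
(Check on "sepuxysaa": → "epuxysaa" → "xysaaepu" ✓)

avencl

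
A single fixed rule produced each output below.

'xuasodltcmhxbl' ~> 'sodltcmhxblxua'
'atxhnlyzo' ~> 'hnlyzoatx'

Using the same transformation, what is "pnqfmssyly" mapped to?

fmssylypnq

In each case the input is transformed by: move the first 3 characters to the end (rotate left by 3).
"pnqfmssyly" → "fmssylypnq".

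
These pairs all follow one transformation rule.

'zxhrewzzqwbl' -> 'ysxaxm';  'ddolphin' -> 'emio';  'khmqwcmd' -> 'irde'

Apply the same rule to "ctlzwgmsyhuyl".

uahtiz

Each output is the input with this applied: shift every letter 1 place forward in the alphabet (wrapping around), then keep every other character starting from the second (positions 2nd, 4th, 6th, ...).
Applying that to "ctlzwgmsyhuyl" gives "uahtiz".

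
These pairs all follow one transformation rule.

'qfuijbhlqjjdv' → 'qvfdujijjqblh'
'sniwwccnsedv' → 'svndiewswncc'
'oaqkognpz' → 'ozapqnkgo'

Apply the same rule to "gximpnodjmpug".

The pattern: take characters alternately from the front and the back (1st, last, 2nd, 2nd-last, ...).
"gximpnodjmpug" → "ggxuipmmpjndo".

ggxuipmmpjndo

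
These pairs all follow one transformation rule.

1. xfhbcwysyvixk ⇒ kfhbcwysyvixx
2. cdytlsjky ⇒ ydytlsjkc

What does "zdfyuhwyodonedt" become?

tdfyuhwyodonedz

In each case the input is transformed by: swap the first and last characters.
"zdfyuhwyodonedt" → "tdfyuhwyodonedz".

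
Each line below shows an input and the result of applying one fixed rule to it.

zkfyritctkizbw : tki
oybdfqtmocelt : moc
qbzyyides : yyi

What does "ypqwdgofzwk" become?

The rule is to move the last 3 characters to the front (rotate right by 3), then keep only the last 3 characters.
Applying both steps to "ypqwdgofzwk": "zwkypqwdgof", then "gof".

gof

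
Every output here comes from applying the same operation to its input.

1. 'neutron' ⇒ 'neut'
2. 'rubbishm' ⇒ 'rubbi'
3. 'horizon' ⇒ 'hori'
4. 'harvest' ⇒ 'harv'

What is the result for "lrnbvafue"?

lrnbva

What's happening: delete the last 3 characters.
For "lrnbvafue" the result is "lrnbva".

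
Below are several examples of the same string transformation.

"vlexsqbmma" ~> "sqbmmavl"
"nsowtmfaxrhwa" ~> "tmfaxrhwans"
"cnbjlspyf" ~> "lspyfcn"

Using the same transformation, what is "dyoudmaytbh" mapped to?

dmaytbhdy

What's happening: move the first 2 characters to the end (rotate left by 2), then delete the first 2 characters.
For "dyoudmaytbh", step one produces "oudmaytbhdy"; step two turns that into "dmaytbhdy".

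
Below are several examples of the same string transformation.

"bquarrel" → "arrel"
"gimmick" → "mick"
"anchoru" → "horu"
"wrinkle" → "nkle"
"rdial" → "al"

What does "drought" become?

The rule is to delete the first 3 characters.
"drought" → "ught".

ught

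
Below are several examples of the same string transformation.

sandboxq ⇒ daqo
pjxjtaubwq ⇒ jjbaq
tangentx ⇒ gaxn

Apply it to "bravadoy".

vryd

The rule is to keep every other character starting from the second (positions 2nd, 4th, 6th, ...), then swap each adjacent pair of characters (1↔2, 3↔4, ...).
Working it through for "bravadoy": intermediate "rvdy", final "vryd".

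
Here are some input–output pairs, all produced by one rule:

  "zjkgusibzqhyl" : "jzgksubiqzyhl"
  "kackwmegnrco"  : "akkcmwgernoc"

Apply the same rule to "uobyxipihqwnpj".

Looking at the pairs, the operation is to swap each adjacent pair of characters (1↔2, 3↔4, ...).
Applying that to "uobyxipihqwnpj" gives "ouybixipqhnwjp".

ouybixipqhnwjp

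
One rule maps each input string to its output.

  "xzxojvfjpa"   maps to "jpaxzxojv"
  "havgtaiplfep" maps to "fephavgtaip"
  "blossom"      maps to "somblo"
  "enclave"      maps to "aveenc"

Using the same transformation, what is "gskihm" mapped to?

ihmgs

The pattern: move the last 3 characters to the front (rotate right by 3), then delete the last character.
"gskihm" → "ihmgsk" → "ihmgs".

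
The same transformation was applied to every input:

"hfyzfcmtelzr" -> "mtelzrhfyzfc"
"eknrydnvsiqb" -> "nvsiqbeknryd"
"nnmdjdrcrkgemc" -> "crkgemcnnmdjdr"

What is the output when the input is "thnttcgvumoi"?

gvumoithnttc

Each output is the input with this applied: swap the front and back halves of the string.
For "thnttcgvumoi" the result is "gvumoithnttc".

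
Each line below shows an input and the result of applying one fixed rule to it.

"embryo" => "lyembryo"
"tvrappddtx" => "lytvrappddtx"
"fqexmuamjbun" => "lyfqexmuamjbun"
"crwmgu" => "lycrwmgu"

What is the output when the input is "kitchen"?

Looking at the pairs, the operation is to prepend "ly".
Doing the same to "kitchen": "lykitchen".

lykitchen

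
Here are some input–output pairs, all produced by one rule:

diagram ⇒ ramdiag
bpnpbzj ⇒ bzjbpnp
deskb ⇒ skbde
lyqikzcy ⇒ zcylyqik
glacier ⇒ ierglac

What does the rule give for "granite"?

The pattern: move the last 3 characters to the front (rotate right by 3).
Applying that to "granite" gives "itegran".

itegran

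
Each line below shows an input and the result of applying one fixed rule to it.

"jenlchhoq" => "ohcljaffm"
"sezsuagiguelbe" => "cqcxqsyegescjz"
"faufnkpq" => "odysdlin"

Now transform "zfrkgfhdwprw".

The pattern: shift every letter 2 places backward in the alphabet (wrapping around), then move the last character to the front.
"zfrkgfhdwprw" → "xdpiedfbunpu" → "uxdpiedfbunp".

uxdpiedfbunp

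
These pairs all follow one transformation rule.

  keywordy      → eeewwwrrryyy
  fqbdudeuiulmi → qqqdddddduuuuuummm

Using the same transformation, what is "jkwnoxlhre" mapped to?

Looking at the pairs, the operation is to keep every other character starting from the second (positions 2nd, 4th, 6th, ...), then repeat every character 3 times.
Starting from "jkwnoxlhre": after the first operation, "knxhe"; after the second, "kkknnnxxxhhheee".

kkknnnxxxhhheee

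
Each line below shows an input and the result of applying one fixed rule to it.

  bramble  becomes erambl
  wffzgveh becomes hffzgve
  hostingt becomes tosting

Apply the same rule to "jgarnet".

Each output is the input with this applied: delete the first character, then move the last character to the front.
Starting from "jgarnet": after the first operation, "garnet"; after the second, "tgarne".

tgarne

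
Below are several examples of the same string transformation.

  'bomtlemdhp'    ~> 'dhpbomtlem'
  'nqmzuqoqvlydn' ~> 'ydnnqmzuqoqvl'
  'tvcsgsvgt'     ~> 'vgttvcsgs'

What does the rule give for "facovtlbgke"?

gkefacovtlb

Each output is the input with this applied: move the last 3 characters to the front (rotate right by 3).
On "facovtlbgke" that produces "gkefacovtlb".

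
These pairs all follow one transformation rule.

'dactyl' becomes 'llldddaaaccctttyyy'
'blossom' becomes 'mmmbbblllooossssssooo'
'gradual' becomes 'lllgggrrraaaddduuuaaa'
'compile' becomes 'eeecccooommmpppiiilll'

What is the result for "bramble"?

In each case the input is transformed by: repeat every character 3 times, then move the last 3 characters to the front (rotate right by 3).
Working it through for "bramble": intermediate "bbbrrraaammmbbbllleee", final "eeebbbrrraaammmbbblll".

eeebbbrrraaammmbbblll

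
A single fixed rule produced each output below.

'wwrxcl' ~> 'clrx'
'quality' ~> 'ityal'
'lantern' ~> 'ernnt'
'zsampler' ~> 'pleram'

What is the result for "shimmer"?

What's happening: delete the first 2 characters, then move the first 2 characters to the end (rotate left by 2).
On "shimmer" that produces "merim".

merim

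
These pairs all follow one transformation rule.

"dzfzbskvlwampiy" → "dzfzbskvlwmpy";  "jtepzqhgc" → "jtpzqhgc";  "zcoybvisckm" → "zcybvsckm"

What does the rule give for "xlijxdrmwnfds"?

Each output is the input with this applied: remove every vowel.
Doing the same to "xlijxdrmwnfds": "xljxdrmwnfds".

xljxdrmwnfds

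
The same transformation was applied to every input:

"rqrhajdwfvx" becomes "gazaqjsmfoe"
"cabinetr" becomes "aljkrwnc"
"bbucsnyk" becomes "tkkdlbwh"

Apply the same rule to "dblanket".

cmkujwtn

The rule is to move the last character to the front, then shift every letter 9 places forward in the alphabet (wrapping around).
For "dblanket", step one produces "tdblanke"; step two turns that into "cmkujwtn".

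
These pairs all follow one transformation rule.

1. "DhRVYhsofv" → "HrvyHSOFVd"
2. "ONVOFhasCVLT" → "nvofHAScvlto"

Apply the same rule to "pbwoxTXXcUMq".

BWOXtxxCumQP

In each case the input is transformed by: move the first character to the end, then flip the case of every letter.
Doing the same to "pbwoxTXXcUMq": "BWOXtxxCumQP".
(Check on "DhRVYhsofv": → "hRVYhsofvD" → "HrvyHSOFVd" ✓)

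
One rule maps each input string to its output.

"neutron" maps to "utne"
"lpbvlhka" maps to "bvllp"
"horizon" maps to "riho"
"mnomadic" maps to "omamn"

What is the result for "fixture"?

The rule is to delete the last 3 characters, then move the first 2 characters to the end (rotate left by 2).
Applying both steps to "fixture": "fixt", then "xtfi".

xtfi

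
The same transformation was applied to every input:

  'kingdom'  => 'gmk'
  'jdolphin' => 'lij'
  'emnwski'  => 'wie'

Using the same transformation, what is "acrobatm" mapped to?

ota

The rule is to keep one character in every 3, starting at position 1 (positions 1st, 4th, 7th, ...), then move the first character to the end.
Starting from "acrobatm": after the first operation, "aot"; after the second, "ota".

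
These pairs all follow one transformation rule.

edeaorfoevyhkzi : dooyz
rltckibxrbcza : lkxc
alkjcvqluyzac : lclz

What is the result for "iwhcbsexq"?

Each output is the input with this applied: keep one character in every 3, starting at position 2 (positions 2nd, 5th, 8th, ...).
Doing the same to "iwhcbsexq": "wbx".

wbx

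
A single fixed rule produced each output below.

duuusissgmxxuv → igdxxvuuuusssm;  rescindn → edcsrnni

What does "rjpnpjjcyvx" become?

jjcyxvrppnj

The transformation: sort the characters into reverse alphabetical order, then move the last 3 characters to the front (rotate right by 3).
So "rjpnpjjcyvx" becomes "jjcyxvrppnj".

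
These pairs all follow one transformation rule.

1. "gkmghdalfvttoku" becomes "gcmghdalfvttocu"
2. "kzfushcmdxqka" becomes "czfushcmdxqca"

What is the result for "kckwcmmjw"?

cccwcmmjw

What's happening: replace every "k" with "c".
So "kckwcmmjw" becomes "cccwcmmjw".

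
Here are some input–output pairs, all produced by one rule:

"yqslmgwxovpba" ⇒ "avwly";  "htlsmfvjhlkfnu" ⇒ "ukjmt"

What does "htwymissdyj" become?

Each output is the input with this applied: reverse the string, then keep one character in every 3, starting at position 1 (positions 1st, 4th, 7th, ...).
"htwymissdyj" → "jydssimywth" → "jsmt".

jsmt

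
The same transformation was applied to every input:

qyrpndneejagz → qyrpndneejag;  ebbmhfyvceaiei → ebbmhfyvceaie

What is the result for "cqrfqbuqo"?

cqrfqbuq

In each case the input is transformed by: delete the last character.
Applying that to "cqrfqbuqo" gives "cqrfqbuq".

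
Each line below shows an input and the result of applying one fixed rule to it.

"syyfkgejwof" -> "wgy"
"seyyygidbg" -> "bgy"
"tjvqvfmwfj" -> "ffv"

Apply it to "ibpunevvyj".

yep

In each case the input is transformed by: keep one character in every 3, starting at position 3 (positions 3rd, 6th, 9th, ...), then reverse the string.
"ibpunevvyj" → "pey" → "yep".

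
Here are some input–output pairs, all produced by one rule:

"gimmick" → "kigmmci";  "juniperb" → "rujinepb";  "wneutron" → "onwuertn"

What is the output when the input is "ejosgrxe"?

In each case the input is transformed by: swap each adjacent pair of characters (1↔2, 3↔4, ...), then move the last character to the front.
On "ejosgrxe": the first step gives "jesorgex", and the second then gives "xjesorge".

xjesorge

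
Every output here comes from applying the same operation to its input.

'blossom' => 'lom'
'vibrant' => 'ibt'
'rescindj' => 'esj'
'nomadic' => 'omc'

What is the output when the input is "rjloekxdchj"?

Looking at the pairs, the operation is to swap each adjacent pair of characters (1↔2, 3↔4, ...), then keep one character in every 3, starting at position 1 (positions 1st, 4th, 7th, ...).
"rjloekxdchj" → "jrolkedxhcj" → "jldc".

jldc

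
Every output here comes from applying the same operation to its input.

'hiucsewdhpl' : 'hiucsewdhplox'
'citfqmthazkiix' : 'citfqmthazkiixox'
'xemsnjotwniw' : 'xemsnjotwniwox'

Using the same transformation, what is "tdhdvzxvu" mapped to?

What's happening: append "ox".
Applying that to "tdhdvzxvu" gives "tdhdvzxvuox".

tdhdvzxvuox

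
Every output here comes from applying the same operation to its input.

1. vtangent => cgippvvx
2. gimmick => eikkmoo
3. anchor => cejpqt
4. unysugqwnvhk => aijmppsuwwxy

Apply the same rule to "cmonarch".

ceejopqt

Each output is the input with this applied: shift every letter 2 places forward in the alphabet (wrapping around), then sort the characters into alphabetical order.
So "cmonarch" becomes "ceejopqt".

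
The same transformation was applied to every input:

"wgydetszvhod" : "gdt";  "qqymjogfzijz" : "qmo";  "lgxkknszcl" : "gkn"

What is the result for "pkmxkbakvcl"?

Rule — keep every other character starting from the second (positions 2nd, 4th, 6th, ...), then keep only the first 3 characters.
"pkmxkbakvcl" → "kxb".

kxb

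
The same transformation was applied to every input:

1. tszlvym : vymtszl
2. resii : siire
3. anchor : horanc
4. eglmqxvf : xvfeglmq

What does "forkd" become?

The pattern: move the last 3 characters to the front (rotate right by 3).
Doing the same to "forkd": "rkdfo".

rkdfo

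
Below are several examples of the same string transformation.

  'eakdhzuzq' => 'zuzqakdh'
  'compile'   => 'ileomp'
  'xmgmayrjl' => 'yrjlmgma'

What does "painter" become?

What's happening: delete the first character, then swap the front and back halves of the string.
"painter" → "ainter" → "terain".

terain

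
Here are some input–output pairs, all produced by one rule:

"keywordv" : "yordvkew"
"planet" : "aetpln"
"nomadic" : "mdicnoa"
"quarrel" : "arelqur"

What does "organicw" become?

gnicwora

What's happening: move the first 3 characters to the end (rotate left by 3), then swap the first and last characters.
Applying both steps to "organicw": "anicworg", then "gnicwora".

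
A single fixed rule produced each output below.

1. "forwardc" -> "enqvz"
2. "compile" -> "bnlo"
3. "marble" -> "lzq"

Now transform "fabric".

eza

The rule is to delete the last 3 characters, then shift every letter 1 place backward in the alphabet (wrapping around).
Applying both steps to "fabric": "fab", then "eza".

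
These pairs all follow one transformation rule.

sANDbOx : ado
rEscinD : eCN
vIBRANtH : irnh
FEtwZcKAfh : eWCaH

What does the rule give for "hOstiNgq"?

oTnQ

Looking at the pairs, the operation is to flip the case of every letter, then keep every other character starting from the second (positions 2nd, 4th, 6th, ...).
"hOstiNgq" → "HoSTInGQ" → "oTnQ".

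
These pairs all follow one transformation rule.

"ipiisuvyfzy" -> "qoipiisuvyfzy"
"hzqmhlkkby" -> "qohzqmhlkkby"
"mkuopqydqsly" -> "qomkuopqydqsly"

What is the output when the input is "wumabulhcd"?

The rule is to prepend "qo".
On "wumabulhcd" that produces "qowumabulhcd".

qowumabulhcd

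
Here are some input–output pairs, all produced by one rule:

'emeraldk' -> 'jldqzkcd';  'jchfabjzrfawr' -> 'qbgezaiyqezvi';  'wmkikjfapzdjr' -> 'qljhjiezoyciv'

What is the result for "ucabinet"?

Looking at the pairs, the operation is to shift every letter 1 place backward in the alphabet (wrapping around), then swap the first and last characters.
Starting from "ucabinet": after the first operation, "tbzahmds"; after the second, "sbzahmdt".

sbzahmdt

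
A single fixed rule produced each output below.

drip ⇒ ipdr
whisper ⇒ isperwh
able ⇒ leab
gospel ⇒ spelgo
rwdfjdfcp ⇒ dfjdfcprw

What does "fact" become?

The transformation: move the first 2 characters to the end (rotate left by 2).
Applying that to "fact" gives "ctfa".

ctfa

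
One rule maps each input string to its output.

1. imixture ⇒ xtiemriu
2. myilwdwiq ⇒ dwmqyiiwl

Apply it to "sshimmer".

imsrsehm

The pattern: take characters alternately from the front and the back (1st, last, 2nd, 2nd-last, ...), then move the last 2 characters to the front (rotate right by 2).
For "sshimmer", step one produces "srsehmim"; step two turns that into "imsrsehm".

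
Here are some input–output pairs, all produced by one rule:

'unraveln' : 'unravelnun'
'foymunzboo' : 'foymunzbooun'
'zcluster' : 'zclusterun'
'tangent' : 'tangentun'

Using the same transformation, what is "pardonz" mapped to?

pardonzun

Looking at the pairs, the operation is to append "un".
"pardonz" → "pardonzun".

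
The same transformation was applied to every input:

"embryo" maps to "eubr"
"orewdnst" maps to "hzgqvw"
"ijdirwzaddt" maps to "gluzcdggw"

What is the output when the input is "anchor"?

fkru

Looking at the pairs, the operation is to delete the first 2 characters, then shift every letter 3 places forward in the alphabet (wrapping around).
Doing the same to "anchor": "fkru".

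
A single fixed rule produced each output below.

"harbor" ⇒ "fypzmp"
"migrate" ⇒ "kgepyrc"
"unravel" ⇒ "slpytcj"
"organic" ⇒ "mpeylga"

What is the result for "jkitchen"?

The transformation: shift every letter 2 places backward in the alphabet (wrapping around).
So "jkitchen" becomes "higrafcl".

higrafcl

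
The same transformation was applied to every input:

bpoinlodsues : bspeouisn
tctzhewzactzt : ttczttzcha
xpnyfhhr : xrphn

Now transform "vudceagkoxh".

vhuxdock

What's happening: take characters alternately from the front and the back (1st, last, 2nd, 2nd-last, ...), then delete the last 3 characters.
Working it through for "vudceagkoxh": intermediate "vhuxdockega", final "vhuxdock".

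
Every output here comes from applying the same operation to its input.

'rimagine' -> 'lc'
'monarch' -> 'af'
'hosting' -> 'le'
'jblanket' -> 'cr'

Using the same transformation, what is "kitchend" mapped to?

lb

Looking at the pairs, the operation is to shift every letter 2 places backward in the alphabet (wrapping around), then keep only the last 2 characters.
Starting from "kitchend": after the first operation, "igrafclb"; after the second, "lb".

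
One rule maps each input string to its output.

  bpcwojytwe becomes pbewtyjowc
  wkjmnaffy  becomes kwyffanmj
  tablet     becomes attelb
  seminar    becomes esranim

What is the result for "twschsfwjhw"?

wtwhjwfshcs

What's happening: reverse the string, then move the last 2 characters to the front (rotate right by 2).
Starting from "twschsfwjhw": after the first operation, "whjwfshcswt"; after the second, "wtwhjwfshcs".
(Check on "wkjmnaffy": → "yffanmjkw" → "kwyffanmj" ✓)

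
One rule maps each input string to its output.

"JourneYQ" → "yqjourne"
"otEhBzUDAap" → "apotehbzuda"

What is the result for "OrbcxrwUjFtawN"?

Rule — move the last 2 characters to the front (rotate right by 2), then convert every letter to lowercase.
On "OrbcxrwUjFtawN": the first step gives "wNOrbcxrwUjFta", and the second then gives "wnorbcxrwujfta".

wnorbcxrwujfta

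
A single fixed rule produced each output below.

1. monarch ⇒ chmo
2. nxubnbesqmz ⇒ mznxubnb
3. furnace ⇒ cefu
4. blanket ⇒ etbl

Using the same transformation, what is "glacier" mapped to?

The transformation: move the last 2 characters to the front (rotate right by 2), then delete the last 3 characters.
Doing the same to "glacier": "ergl".

ergl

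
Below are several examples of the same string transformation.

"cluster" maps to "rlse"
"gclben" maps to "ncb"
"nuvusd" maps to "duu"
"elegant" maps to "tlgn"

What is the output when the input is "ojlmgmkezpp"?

In each case the input is transformed by: move the last character to the front, then keep every other character starting from the first (positions 1st, 3rd, 5th, ...).
"ojlmgmkezpp" → "pojlmgmkezp" → "pjmmep".

pjmmep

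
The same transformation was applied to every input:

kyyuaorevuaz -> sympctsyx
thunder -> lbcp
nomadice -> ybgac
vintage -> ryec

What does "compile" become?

ngjc

Rule — delete the first 3 characters, then shift every letter 2 places backward in the alphabet (wrapping around).
Applying that to "compile" gives "ngjc".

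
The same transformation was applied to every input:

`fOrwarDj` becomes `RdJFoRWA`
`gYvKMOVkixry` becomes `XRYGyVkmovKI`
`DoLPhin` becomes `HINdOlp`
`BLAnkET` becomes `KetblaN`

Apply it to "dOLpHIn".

Rule — move the last 3 characters to the front (rotate right by 3), then flip the case of every letter.
Working it through for "dOLpHIn": intermediate "HIndOLp", final "hiNDolP".

hiNDolP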